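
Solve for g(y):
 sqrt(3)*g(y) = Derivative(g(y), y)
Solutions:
 g(y) = C1*exp(sqrt(3)*y)


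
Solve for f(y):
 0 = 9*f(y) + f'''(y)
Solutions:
 f(y) = C3*exp(-3^(2/3)*y) + (C1*sin(3*3^(1/6)*y/2) + C2*cos(3*3^(1/6)*y/2))*exp(3^(2/3)*y/2)


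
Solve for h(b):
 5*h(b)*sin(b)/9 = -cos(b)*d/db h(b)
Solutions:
 h(b) = C1*cos(b)^(5/9)


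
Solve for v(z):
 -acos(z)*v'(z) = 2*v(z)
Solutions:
 v(z) = C1*exp(-2*Integral(1/acos(z), z))


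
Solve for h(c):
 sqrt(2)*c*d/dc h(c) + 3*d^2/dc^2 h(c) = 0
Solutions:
 h(c) = C1 + C2*erf(2^(3/4)*sqrt(3)*c/6)


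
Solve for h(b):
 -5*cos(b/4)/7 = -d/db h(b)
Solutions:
 h(b) = C1 + 20*sin(b/4)/7


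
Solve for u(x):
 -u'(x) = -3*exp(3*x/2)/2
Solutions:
 u(x) = C1 + exp(3*x/2)


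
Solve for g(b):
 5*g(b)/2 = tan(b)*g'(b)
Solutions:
 g(b) = C1*sin(b)^(5/2)


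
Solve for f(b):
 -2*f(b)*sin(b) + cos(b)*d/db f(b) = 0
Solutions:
 f(b) = C1/cos(b)^2


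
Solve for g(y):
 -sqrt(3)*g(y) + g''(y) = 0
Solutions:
 g(y) = C1*exp(-3^(1/4)*y) + C2*exp(3^(1/4)*y)


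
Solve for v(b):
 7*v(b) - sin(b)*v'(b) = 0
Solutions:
 v(b) = C1*sqrt(cos(b) - 1)*(cos(b)^3 - 3*cos(b)^2 + 3*cos(b) - 1)/(sqrt(cos(b) + 1)*(cos(b)^3 + 3*cos(b)^2 + 3*cos(b) + 1))


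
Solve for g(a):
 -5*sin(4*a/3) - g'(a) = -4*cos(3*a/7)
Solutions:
 g(a) = C1 + 28*sin(3*a/7)/3 + 15*cos(4*a/3)/4


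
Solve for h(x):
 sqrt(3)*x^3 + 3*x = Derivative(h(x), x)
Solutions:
 h(x) = C1 + sqrt(3)*x^4/4 + 3*x^2/2


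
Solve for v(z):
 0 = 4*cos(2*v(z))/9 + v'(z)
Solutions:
 4*z/9 - log(sin(2*v(z)) - 1)/4 + log(sin(2*v(z)) + 1)/4 = C1


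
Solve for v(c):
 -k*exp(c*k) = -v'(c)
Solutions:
 v(c) = C1 + exp(c*k)


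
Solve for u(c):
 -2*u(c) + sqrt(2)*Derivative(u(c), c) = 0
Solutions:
 u(c) = C1*exp(sqrt(2)*c)


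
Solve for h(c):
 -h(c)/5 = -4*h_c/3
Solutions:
 h(c) = C1*exp(3*c/20)


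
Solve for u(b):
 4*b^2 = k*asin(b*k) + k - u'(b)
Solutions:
 u(b) = C1 - 4*b^3/3 + b*k + k*Piecewise((b*asin(b*k) + sqrt(-b^2*k^2 + 1)/k, Ne(k, 0)), (0, True))


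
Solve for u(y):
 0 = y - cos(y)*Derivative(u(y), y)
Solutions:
 u(y) = C1 + Integral(y/cos(y), y)


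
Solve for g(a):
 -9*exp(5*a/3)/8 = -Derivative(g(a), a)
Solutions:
 g(a) = C1 + 27*exp(5*a/3)/40


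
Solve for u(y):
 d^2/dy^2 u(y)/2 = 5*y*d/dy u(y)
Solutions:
 u(y) = C1 + C2*erfi(sqrt(5)*y)


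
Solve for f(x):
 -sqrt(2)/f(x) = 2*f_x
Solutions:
 f(x) = -sqrt(C1 - sqrt(2)*x)
 f(x) = sqrt(C1 - sqrt(2)*x)


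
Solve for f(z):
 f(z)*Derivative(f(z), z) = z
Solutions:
 f(z) = -sqrt(C1 + z^2)
 f(z) = sqrt(C1 + z^2)


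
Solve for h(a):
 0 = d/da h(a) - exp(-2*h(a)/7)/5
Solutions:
 h(a) = 7*log(-sqrt(C1 + a)) - 7*log(35) + 7*log(70)/2
 h(a) = 7*log(C1 + a)/2 - 7*log(35) + 7*log(70)/2


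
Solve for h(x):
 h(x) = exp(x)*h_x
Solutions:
 h(x) = C1*exp(-exp(-x))


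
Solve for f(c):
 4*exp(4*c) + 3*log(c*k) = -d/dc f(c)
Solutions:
 f(c) = C1 - 3*c*log(c*k) + 3*c - exp(4*c)


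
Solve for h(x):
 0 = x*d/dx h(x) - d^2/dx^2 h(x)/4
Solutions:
 h(x) = C1 + C2*erfi(sqrt(2)*x)


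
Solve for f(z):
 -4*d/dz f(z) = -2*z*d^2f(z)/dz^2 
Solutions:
 f(z) = C1 + C2*z^3


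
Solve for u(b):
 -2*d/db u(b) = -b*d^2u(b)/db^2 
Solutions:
 u(b) = C1 + C2*b^3


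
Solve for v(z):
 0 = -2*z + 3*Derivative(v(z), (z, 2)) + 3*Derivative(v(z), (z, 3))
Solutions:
 v(z) = C1 + C2*z + C3*exp(-z) + z^3/9 - z^2/3


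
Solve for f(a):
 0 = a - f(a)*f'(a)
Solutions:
 f(a) = -sqrt(C1 + a^2)
 f(a) = sqrt(C1 + a^2)


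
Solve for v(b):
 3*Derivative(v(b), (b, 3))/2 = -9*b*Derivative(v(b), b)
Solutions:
 v(b) = C1 + Integral(C2*airyai(-6^(1/3)*b) + C3*airybi(-6^(1/3)*b), b)


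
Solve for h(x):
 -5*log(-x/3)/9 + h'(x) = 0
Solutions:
 h(x) = C1 + 5*x*log(-x)/9 + 5*x*(-log(3) - 1)/9


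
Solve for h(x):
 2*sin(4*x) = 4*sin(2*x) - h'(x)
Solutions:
 h(x) = C1 + 4*sin(x)^4


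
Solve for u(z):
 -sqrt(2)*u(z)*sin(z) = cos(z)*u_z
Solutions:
 u(z) = C1*cos(z)^(sqrt(2))


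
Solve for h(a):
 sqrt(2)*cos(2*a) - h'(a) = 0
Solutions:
 h(a) = C1 + sqrt(2)*sin(2*a)/2


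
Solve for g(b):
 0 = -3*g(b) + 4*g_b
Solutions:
 g(b) = C1*exp(3*b/4)


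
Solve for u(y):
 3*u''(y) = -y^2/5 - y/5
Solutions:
 u(y) = C1 + C2*y - y^4/180 - y^3/90


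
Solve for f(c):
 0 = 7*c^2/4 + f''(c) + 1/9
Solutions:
 f(c) = C1 + C2*c - 7*c^4/48 - c^2/18


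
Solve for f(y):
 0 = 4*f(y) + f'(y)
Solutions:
 f(y) = C1*exp(-4*y)


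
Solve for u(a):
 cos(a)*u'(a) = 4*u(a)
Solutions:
 u(a) = C1*(sin(a)^2 + 2*sin(a) + 1)/(sin(a)^2 - 2*sin(a) + 1)


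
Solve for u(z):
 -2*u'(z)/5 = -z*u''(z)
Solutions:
 u(z) = C1 + C2*z^(7/5)


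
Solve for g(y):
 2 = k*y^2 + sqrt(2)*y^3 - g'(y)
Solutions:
 g(y) = C1 + k*y^3/3 + sqrt(2)*y^4/4 - 2*y


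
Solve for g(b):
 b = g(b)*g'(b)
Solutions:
 g(b) = -sqrt(C1 + b^2)
 g(b) = sqrt(C1 + b^2)


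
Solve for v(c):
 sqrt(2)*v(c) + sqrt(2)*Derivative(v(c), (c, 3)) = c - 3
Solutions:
 v(c) = C3*exp(-c) + sqrt(2)*c/2 + (C1*sin(sqrt(3)*c/2) + C2*cos(sqrt(3)*c/2))*exp(c/2) - 3*sqrt(2)/2


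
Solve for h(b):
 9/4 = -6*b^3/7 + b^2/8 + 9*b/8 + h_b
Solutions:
 h(b) = C1 + 3*b^4/14 - b^3/24 - 9*b^2/16 + 9*b/4


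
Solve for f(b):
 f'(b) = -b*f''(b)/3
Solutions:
 f(b) = C1 + C2/b^2


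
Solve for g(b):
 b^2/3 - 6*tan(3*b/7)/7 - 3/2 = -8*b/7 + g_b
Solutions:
 g(b) = C1 + b^3/9 + 4*b^2/7 - 3*b/2 + 2*log(cos(3*b/7))


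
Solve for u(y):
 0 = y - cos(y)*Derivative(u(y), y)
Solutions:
 u(y) = C1 + Integral(y/cos(y), y)


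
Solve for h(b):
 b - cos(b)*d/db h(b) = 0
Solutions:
 h(b) = C1 + Integral(b/cos(b), b)


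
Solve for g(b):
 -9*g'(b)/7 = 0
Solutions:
 g(b) = C1


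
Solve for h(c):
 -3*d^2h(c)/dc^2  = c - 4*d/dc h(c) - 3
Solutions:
 h(c) = C1 + C2*exp(4*c/3) + c^2/8 - 9*c/16


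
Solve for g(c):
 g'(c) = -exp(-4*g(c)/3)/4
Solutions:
 g(c) = 3*log(-I*(C1 - c/3)^(1/4))
 g(c) = 3*log(I*(C1 - c/3)^(1/4))
 g(c) = 3*log(-(C1 - c/3)^(1/4))
 g(c) = 3*log(C1 - c/3)/4


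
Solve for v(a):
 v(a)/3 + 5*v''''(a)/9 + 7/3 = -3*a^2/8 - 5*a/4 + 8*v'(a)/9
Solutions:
 v(a) = C1*exp(a*(-2^(1/3)*5^(2/3)*(29 + 9*sqrt(11))^(1/3) - 10 + 5*2^(2/3)*5^(1/3)/(29 + 9*sqrt(11))^(1/3))/30)*sin(10^(1/3)*sqrt(3)*a*(5*2^(1/3)/(29 + 9*sqrt(11))^(1/3) + 5^(1/3)*(29 + 9*sqrt(11))^(1/3))/30) + C2*exp(a*(-2^(1/3)*5^(2/3)*(29 + 9*sqrt(11))^(1/3) - 10 + 5*2^(2/3)*5^(1/3)/(29 + 9*sqrt(11))^(1/3))/30)*cos(10^(1/3)*sqrt(3)*a*(5*2^(1/3)/(29 + 9*sqrt(11))^(1/3) + 5^(1/3)*(29 + 9*sqrt(11))^(1/3))/30) + C3*exp(a) + C4*exp(a*(-5 - 5*2^(2/3)*5^(1/3)/(29 + 9*sqrt(11))^(1/3) + 2^(1/3)*5^(2/3)*(29 + 9*sqrt(11))^(1/3))/15) - 9*a^2/8 - 39*a/4 - 33


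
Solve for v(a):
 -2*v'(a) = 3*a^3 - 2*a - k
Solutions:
 v(a) = C1 - 3*a^4/8 + a^2/2 + a*k/2


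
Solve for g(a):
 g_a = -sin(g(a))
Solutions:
 g(a) = -acos((-C1 - exp(2*a))/(C1 - exp(2*a))) + 2*pi
 g(a) = acos((-C1 - exp(2*a))/(C1 - exp(2*a)))


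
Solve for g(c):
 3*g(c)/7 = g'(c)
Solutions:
 g(c) = C1*exp(3*c/7)


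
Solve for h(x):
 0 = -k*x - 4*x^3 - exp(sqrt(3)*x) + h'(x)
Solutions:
 h(x) = C1 + k*x^2/2 + x^4 + sqrt(3)*exp(sqrt(3)*x)/3


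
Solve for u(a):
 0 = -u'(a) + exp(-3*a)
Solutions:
 u(a) = C1 - exp(-3*a)/3


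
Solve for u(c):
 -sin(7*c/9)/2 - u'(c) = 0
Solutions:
 u(c) = C1 + 9*cos(7*c/9)/14


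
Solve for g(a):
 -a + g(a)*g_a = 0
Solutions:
 g(a) = -sqrt(C1 + a^2)
 g(a) = sqrt(C1 + a^2)


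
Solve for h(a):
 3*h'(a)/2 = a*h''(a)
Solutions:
 h(a) = C1 + C2*a^(5/2)


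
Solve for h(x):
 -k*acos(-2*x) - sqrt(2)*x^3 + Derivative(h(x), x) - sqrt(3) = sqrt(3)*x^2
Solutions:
 h(x) = C1 + k*(x*acos(-2*x) + sqrt(1 - 4*x^2)/2) + sqrt(2)*x^4/4 + sqrt(3)*x^3/3 + sqrt(3)*x


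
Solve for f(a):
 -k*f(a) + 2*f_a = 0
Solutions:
 f(a) = C1*exp(a*k/2)


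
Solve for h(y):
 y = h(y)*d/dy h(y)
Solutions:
 h(y) = -sqrt(C1 + y^2)
 h(y) = sqrt(C1 + y^2)


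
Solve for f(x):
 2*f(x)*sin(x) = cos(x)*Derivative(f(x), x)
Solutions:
 f(x) = C1/cos(x)^2


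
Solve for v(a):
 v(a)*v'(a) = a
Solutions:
 v(a) = -sqrt(C1 + a^2)
 v(a) = sqrt(C1 + a^2)


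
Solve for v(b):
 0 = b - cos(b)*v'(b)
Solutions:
 v(b) = C1 + Integral(b/cos(b), b)


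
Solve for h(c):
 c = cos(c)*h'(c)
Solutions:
 h(c) = C1 + Integral(c/cos(c), c)


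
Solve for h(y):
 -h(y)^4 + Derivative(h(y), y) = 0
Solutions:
 h(y) = (-1/(C1 + 3*y))^(1/3)
 h(y) = (-1/(C1 + y))^(1/3)*(-3^(2/3) - 3*3^(1/6)*I)/6
 h(y) = (-1/(C1 + y))^(1/3)*(-3^(2/3) + 3*3^(1/6)*I)/6


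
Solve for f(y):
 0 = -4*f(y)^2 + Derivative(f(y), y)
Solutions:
 f(y) = -1/(C1 + 4*y)


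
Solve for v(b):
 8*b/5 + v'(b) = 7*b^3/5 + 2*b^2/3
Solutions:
 v(b) = C1 + 7*b^4/20 + 2*b^3/9 - 4*b^2/5


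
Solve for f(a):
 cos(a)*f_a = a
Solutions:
 f(a) = C1 + Integral(a/cos(a), a)


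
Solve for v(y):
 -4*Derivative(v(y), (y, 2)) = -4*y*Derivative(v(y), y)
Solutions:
 v(y) = C1 + C2*erfi(sqrt(2)*y/2)


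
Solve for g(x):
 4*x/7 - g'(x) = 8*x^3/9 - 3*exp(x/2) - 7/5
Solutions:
 g(x) = C1 - 2*x^4/9 + 2*x^2/7 + 7*x/5 + 6*exp(x/2)


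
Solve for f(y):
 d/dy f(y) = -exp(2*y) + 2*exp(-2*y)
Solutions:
 f(y) = C1 - exp(2*y)/2 - exp(-2*y)


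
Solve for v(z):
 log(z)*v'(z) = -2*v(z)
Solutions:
 v(z) = C1*exp(-2*li(z))


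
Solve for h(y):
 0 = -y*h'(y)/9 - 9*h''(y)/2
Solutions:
 h(y) = C1 + C2*erf(y/9)


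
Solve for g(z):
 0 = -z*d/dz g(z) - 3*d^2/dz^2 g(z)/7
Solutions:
 g(z) = C1 + C2*erf(sqrt(42)*z/6)


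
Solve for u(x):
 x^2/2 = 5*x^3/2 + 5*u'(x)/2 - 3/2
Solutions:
 u(x) = C1 - x^4/4 + x^3/15 + 3*x/5


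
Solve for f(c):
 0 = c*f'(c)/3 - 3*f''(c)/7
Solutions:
 f(c) = C1 + C2*erfi(sqrt(14)*c/6)


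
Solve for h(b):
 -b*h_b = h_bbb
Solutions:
 h(b) = C1 + Integral(C2*airyai(-b) + C3*airybi(-b), b)


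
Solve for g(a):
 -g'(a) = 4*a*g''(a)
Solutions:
 g(a) = C1 + C2*a^(3/4)


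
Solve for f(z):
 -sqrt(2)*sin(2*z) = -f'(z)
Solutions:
 f(z) = C1 - sqrt(2)*cos(2*z)/2


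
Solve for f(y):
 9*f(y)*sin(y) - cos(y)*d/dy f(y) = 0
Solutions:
 f(y) = C1/cos(y)^9


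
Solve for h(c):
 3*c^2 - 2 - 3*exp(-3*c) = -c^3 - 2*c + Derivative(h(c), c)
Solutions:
 h(c) = C1 + c^4/4 + c^3 + c^2 - 2*c + exp(-3*c)


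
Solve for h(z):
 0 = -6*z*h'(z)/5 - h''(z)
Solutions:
 h(z) = C1 + C2*erf(sqrt(15)*z/5)


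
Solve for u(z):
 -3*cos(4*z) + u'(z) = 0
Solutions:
 u(z) = C1 + 3*sin(4*z)/4


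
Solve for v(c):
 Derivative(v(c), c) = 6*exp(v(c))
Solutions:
 v(c) = log(-1/(C1 + 6*c))


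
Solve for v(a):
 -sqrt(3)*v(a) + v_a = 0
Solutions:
 v(a) = C1*exp(sqrt(3)*a)


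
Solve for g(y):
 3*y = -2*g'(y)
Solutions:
 g(y) = C1 - 3*y^2/4


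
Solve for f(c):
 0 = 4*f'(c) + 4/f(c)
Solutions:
 f(c) = -sqrt(C1 - 2*c)
 f(c) = sqrt(C1 - 2*c)


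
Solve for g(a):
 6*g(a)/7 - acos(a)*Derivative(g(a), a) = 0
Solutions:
 g(a) = C1*exp(6*Integral(1/acos(a), a)/7)


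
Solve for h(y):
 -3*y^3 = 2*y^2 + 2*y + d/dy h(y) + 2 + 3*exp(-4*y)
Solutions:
 h(y) = C1 - 3*y^4/4 - 2*y^3/3 - y^2 - 2*y + 3*exp(-4*y)/4


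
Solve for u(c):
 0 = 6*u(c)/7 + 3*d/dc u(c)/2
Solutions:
 u(c) = C1*exp(-4*c/7)


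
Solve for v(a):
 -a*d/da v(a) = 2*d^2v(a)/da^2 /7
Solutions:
 v(a) = C1 + C2*erf(sqrt(7)*a/2)


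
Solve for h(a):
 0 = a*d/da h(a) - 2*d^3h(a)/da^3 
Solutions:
 h(a) = C1 + Integral(C2*airyai(2^(2/3)*a/2) + C3*airybi(2^(2/3)*a/2), a)


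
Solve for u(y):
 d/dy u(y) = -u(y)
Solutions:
 u(y) = C1*exp(-y)


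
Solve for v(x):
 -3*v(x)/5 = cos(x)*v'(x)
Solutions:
 v(x) = C1*(sin(x) - 1)^(3/10)/(sin(x) + 1)^(3/10)


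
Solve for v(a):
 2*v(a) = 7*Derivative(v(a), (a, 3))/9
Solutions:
 v(a) = C3*exp(18^(1/3)*7^(2/3)*a/7) + (C1*sin(3*2^(1/3)*3^(1/6)*7^(2/3)*a/14) + C2*cos(3*2^(1/3)*3^(1/6)*7^(2/3)*a/14))*exp(-18^(1/3)*7^(2/3)*a/14)


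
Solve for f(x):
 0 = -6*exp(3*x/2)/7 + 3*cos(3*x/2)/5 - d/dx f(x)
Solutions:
 f(x) = C1 - 4*exp(3*x/2)/7 + 2*sin(3*x/2)/5


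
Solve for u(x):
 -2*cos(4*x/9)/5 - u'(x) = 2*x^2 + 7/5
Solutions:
 u(x) = C1 - 2*x^3/3 - 7*x/5 - 9*sin(4*x/9)/10


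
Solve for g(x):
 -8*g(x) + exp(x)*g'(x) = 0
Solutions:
 g(x) = C1*exp(-8*exp(-x))


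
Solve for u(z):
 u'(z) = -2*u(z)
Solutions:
 u(z) = C1*exp(-2*z)


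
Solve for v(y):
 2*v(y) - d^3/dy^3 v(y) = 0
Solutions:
 v(y) = C3*exp(2^(1/3)*y) + (C1*sin(2^(1/3)*sqrt(3)*y/2) + C2*cos(2^(1/3)*sqrt(3)*y/2))*exp(-2^(1/3)*y/2)


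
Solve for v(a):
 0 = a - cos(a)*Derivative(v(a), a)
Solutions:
 v(a) = C1 + Integral(a/cos(a), a)


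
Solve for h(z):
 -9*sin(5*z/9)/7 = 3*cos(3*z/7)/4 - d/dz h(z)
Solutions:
 h(z) = C1 + 7*sin(3*z/7)/4 - 81*cos(5*z/9)/35


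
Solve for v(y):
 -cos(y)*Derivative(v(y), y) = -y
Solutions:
 v(y) = C1 + Integral(y/cos(y), y)


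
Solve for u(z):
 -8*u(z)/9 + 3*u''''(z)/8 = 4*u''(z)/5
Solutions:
 u(z) = C1*exp(-2*sqrt(10)*z*sqrt(6 + sqrt(111))/15) + C2*exp(2*sqrt(10)*z*sqrt(6 + sqrt(111))/15) + C3*sin(2*sqrt(10)*z*sqrt(-6 + sqrt(111))/15) + C4*cos(2*sqrt(10)*z*sqrt(-6 + sqrt(111))/15)


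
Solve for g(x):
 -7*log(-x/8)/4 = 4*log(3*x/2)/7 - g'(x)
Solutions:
 g(x) = C1 + 65*x*log(x)/28 + x*(-163*log(2) - 65 + 16*log(3) + 49*I*pi)/28


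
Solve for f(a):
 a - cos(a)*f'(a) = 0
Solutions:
 f(a) = C1 + Integral(a/cos(a), a)


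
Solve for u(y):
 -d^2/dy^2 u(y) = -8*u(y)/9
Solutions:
 u(y) = C1*exp(-2*sqrt(2)*y/3) + C2*exp(2*sqrt(2)*y/3)


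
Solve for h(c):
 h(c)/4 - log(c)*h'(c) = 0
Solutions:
 h(c) = C1*exp(li(c)/4)


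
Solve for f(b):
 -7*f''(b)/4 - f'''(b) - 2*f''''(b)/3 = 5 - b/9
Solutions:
 f(b) = C1 + C2*b + 2*b^3/189 - 638*b^2/441 + (C3*sin(sqrt(33)*b/4) + C4*cos(sqrt(33)*b/4))*exp(-3*b/4)


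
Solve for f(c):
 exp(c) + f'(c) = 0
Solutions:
 f(c) = C1 - exp(c)


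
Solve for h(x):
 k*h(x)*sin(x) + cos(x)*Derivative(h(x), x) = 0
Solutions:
 h(x) = C1*exp(k*log(cos(x)))


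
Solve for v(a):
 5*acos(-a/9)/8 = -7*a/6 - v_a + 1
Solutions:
 v(a) = C1 - 7*a^2/12 - 5*a*acos(-a/9)/8 + a - 5*sqrt(81 - a^2)/8


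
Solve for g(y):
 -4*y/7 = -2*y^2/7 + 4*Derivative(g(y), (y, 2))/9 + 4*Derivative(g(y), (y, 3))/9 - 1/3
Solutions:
 g(y) = C1 + C2*y + C3*exp(-y) + 3*y^4/56 - 3*y^3/7 + 93*y^2/56


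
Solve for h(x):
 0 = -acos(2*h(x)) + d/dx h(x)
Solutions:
 Integral(1/acos(2*_y), (_y, h(x))) = C1 + x


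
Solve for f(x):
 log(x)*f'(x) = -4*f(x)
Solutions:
 f(x) = C1*exp(-4*li(x))


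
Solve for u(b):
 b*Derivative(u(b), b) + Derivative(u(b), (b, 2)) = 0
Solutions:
 u(b) = C1 + C2*erf(sqrt(2)*b/2)


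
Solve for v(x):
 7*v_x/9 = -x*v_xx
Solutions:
 v(x) = C1 + C2*x^(2/9)


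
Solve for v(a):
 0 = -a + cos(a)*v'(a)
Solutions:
 v(a) = C1 + Integral(a/cos(a), a)


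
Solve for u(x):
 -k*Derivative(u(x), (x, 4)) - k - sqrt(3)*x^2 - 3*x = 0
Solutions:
 u(x) = C1 + C2*x + C3*x^2 + C4*x^3 - x^4/24 - sqrt(3)*x^6/(360*k) - x^5/(40*k)


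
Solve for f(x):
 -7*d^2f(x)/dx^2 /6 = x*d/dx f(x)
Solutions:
 f(x) = C1 + C2*erf(sqrt(21)*x/7)


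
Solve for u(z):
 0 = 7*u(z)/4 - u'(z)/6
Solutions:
 u(z) = C1*exp(21*z/2)


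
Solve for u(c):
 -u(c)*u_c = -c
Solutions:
 u(c) = -sqrt(C1 + c^2)
 u(c) = sqrt(C1 + c^2)


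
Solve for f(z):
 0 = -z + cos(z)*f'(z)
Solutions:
 f(z) = C1 + Integral(z/cos(z), z)


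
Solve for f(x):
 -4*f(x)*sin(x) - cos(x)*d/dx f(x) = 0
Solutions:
 f(x) = C1*cos(x)^4


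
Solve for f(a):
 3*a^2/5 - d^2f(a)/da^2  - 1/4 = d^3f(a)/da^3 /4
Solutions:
 f(a) = C1 + C2*a + C3*exp(-4*a) + a^4/20 - a^3/20 - 7*a^2/80


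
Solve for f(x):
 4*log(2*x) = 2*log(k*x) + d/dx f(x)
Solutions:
 f(x) = C1 + 2*x*(-log(k) - 1 + 2*log(2)) + 2*x*log(x)


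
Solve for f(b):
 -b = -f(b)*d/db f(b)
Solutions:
 f(b) = -sqrt(C1 + b^2)
 f(b) = sqrt(C1 + b^2)


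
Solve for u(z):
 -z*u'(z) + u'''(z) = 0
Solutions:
 u(z) = C1 + Integral(C2*airyai(z) + C3*airybi(z), z)


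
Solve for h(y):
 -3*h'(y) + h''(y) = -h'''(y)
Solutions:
 h(y) = C1 + C2*exp(y*(-1 + sqrt(13))/2) + C3*exp(-y*(1 + sqrt(13))/2)


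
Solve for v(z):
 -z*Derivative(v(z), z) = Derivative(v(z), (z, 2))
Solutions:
 v(z) = C1 + C2*erf(sqrt(2)*z/2)


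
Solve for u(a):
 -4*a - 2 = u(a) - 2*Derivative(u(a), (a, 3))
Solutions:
 u(a) = C3*exp(2^(2/3)*a/2) - 4*a + (C1*sin(2^(2/3)*sqrt(3)*a/4) + C2*cos(2^(2/3)*sqrt(3)*a/4))*exp(-2^(2/3)*a/4) - 2


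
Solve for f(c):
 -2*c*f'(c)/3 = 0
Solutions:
 f(c) = C1


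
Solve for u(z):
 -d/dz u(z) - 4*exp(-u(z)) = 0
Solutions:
 u(z) = log(C1 - 4*z)


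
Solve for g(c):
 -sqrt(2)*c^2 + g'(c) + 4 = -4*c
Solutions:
 g(c) = C1 + sqrt(2)*c^3/3 - 2*c^2 - 4*c


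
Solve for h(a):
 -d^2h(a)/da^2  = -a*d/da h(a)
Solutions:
 h(a) = C1 + C2*erfi(sqrt(2)*a/2)


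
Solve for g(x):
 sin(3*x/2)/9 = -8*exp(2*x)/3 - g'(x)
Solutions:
 g(x) = C1 - 4*exp(2*x)/3 + 2*cos(3*x/2)/27


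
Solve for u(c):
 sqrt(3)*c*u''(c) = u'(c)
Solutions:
 u(c) = C1 + C2*c^(sqrt(3)/3 + 1)


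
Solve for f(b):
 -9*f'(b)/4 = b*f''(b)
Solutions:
 f(b) = C1 + C2/b^(5/4)


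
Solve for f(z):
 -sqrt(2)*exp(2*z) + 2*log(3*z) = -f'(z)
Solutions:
 f(z) = C1 - 2*z*log(z) + 2*z*(1 - log(3)) + sqrt(2)*exp(2*z)/2


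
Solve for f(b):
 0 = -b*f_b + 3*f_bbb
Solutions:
 f(b) = C1 + Integral(C2*airyai(3^(2/3)*b/3) + C3*airybi(3^(2/3)*b/3), b)


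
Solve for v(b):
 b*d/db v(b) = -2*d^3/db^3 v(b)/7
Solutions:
 v(b) = C1 + Integral(C2*airyai(-2^(2/3)*7^(1/3)*b/2) + C3*airybi(-2^(2/3)*7^(1/3)*b/2), b)


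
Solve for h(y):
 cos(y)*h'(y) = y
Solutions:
 h(y) = C1 + Integral(y/cos(y), y)


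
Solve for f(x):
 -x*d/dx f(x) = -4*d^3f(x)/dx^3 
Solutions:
 f(x) = C1 + Integral(C2*airyai(2^(1/3)*x/2) + C3*airybi(2^(1/3)*x/2), x)


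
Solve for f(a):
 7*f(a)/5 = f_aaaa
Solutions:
 f(a) = C1*exp(-5^(3/4)*7^(1/4)*a/5) + C2*exp(5^(3/4)*7^(1/4)*a/5) + C3*sin(5^(3/4)*7^(1/4)*a/5) + C4*cos(5^(3/4)*7^(1/4)*a/5)


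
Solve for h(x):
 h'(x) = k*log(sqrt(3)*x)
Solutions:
 h(x) = C1 + k*x*log(x) - k*x + k*x*log(3)/2


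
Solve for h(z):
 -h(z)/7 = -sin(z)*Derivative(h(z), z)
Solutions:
 h(z) = C1*(cos(z) - 1)^(1/14)/(cos(z) + 1)^(1/14)


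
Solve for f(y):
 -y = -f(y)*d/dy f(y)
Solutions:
 f(y) = -sqrt(C1 + y^2)
 f(y) = sqrt(C1 + y^2)


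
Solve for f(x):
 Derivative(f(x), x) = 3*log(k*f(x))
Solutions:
 li(k*f(x))/k = C1 + 3*x


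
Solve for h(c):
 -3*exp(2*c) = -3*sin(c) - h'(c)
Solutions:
 h(c) = C1 + 3*exp(2*c)/2 + 3*cos(c)


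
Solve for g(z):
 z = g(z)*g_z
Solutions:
 g(z) = -sqrt(C1 + z^2)
 g(z) = sqrt(C1 + z^2)


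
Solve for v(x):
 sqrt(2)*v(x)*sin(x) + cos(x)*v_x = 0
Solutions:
 v(x) = C1*cos(x)^(sqrt(2))


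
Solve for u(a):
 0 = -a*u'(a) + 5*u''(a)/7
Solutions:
 u(a) = C1 + C2*erfi(sqrt(70)*a/10)


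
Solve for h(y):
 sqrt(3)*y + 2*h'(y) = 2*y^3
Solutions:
 h(y) = C1 + y^4/4 - sqrt(3)*y^2/4


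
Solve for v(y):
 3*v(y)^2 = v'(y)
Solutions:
 v(y) = -1/(C1 + 3*y)


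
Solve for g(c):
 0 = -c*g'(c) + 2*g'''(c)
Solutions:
 g(c) = C1 + Integral(C2*airyai(2^(2/3)*c/2) + C3*airybi(2^(2/3)*c/2), c)


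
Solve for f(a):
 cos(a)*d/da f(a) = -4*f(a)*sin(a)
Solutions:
 f(a) = C1*cos(a)^4


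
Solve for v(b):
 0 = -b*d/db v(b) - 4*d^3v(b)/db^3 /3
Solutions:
 v(b) = C1 + Integral(C2*airyai(-6^(1/3)*b/2) + C3*airybi(-6^(1/3)*b/2), b)


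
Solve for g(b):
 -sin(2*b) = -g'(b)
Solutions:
 g(b) = C1 - cos(2*b)/2


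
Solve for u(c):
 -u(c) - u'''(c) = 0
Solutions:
 u(c) = C3*exp(-c) + (C1*sin(sqrt(3)*c/2) + C2*cos(sqrt(3)*c/2))*exp(c/2)


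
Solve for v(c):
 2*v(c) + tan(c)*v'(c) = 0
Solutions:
 v(c) = C1/sin(c)^2


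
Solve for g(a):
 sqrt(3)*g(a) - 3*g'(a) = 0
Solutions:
 g(a) = C1*exp(sqrt(3)*a/3)


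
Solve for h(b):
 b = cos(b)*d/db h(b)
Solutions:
 h(b) = C1 + Integral(b/cos(b), b)


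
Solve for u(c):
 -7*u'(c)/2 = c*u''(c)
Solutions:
 u(c) = C1 + C2/c^(5/2)


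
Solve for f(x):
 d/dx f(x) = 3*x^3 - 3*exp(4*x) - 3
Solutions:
 f(x) = C1 + 3*x^4/4 - 3*x - 3*exp(4*x)/4


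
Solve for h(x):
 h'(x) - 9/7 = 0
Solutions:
 h(x) = C1 + 9*x/7


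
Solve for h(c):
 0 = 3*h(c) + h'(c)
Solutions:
 h(c) = C1*exp(-3*c)


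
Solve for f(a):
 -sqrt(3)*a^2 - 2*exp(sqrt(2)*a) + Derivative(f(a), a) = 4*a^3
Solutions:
 f(a) = C1 + a^4 + sqrt(3)*a^3/3 + sqrt(2)*exp(sqrt(2)*a)


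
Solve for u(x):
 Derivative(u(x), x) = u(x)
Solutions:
 u(x) = C1*exp(x)


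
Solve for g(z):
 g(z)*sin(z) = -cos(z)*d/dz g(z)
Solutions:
 g(z) = C1*cos(z)


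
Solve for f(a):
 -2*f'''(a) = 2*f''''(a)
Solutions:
 f(a) = C1 + C2*a + C3*a^2 + C4*exp(-a)


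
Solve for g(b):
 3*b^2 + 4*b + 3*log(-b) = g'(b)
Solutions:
 g(b) = C1 + b^3 + 2*b^2 + 3*b*log(-b) - 3*b


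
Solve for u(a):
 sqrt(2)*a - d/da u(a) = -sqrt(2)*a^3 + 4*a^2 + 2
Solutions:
 u(a) = C1 + sqrt(2)*a^4/4 - 4*a^3/3 + sqrt(2)*a^2/2 - 2*a


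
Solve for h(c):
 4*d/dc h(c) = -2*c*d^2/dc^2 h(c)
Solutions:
 h(c) = C1 + C2/c


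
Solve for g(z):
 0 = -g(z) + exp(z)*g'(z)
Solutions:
 g(z) = C1*exp(-exp(-z))


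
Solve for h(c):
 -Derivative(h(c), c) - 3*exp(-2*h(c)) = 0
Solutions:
 h(c) = log(-sqrt(C1 - 6*c))
 h(c) = log(C1 - 6*c)/2


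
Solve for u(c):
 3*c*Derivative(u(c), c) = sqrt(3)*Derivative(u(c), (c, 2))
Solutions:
 u(c) = C1 + C2*erfi(sqrt(2)*3^(1/4)*c/2)


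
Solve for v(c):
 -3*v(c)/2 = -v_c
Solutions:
 v(c) = C1*exp(3*c/2)


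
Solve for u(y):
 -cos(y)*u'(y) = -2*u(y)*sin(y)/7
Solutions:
 u(y) = C1/cos(y)^(2/7)


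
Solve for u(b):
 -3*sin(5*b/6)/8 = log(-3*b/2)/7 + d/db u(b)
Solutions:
 u(b) = C1 - b*log(-b)/7 - b*log(3)/7 + b*log(2)/7 + b/7 + 9*cos(5*b/6)/20


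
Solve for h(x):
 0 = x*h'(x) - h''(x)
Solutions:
 h(x) = C1 + C2*erfi(sqrt(2)*x/2)


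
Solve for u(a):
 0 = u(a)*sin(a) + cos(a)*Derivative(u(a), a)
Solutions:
 u(a) = C1*cos(a)


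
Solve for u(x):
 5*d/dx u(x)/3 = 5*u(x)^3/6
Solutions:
 u(x) = -sqrt(-1/(C1 + x))
 u(x) = sqrt(-1/(C1 + x))


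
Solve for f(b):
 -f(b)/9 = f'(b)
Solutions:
 f(b) = C1*exp(-b/9)


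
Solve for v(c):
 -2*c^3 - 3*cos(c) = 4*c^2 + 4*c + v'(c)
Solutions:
 v(c) = C1 - c^4/2 - 4*c^3/3 - 2*c^2 - 3*sin(c)


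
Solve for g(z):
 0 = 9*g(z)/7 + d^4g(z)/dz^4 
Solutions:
 g(z) = (C1*sin(sqrt(6)*7^(3/4)*z/14) + C2*cos(sqrt(6)*7^(3/4)*z/14))*exp(-sqrt(6)*7^(3/4)*z/14) + (C3*sin(sqrt(6)*7^(3/4)*z/14) + C4*cos(sqrt(6)*7^(3/4)*z/14))*exp(sqrt(6)*7^(3/4)*z/14)


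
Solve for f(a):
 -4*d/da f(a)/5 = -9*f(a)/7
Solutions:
 f(a) = C1*exp(45*a/28)


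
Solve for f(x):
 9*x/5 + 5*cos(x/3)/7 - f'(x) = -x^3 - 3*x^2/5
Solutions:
 f(x) = C1 + x^4/4 + x^3/5 + 9*x^2/10 + 15*sin(x/3)/7


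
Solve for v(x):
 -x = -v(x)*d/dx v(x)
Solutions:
 v(x) = -sqrt(C1 + x^2)
 v(x) = sqrt(C1 + x^2)


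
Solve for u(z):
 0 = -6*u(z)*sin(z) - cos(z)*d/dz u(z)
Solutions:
 u(z) = C1*cos(z)^6


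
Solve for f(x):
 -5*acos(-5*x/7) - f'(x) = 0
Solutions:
 f(x) = C1 - 5*x*acos(-5*x/7) - sqrt(49 - 25*x^2)


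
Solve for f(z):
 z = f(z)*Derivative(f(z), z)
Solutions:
 f(z) = -sqrt(C1 + z^2)
 f(z) = sqrt(C1 + z^2)


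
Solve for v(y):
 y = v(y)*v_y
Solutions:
 v(y) = -sqrt(C1 + y^2)
 v(y) = sqrt(C1 + y^2)


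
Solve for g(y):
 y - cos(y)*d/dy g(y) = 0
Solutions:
 g(y) = C1 + Integral(y/cos(y), y)


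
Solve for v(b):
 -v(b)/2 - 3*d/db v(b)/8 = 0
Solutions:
 v(b) = C1*exp(-4*b/3)


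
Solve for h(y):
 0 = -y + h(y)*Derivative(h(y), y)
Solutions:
 h(y) = -sqrt(C1 + y^2)
 h(y) = sqrt(C1 + y^2)


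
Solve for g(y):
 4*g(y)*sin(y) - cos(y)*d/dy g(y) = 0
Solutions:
 g(y) = C1/cos(y)^4


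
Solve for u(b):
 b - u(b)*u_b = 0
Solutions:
 u(b) = -sqrt(C1 + b^2)
 u(b) = sqrt(C1 + b^2)


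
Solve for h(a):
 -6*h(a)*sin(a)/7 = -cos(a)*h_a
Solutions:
 h(a) = C1/cos(a)^(6/7)


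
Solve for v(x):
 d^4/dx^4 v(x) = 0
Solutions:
 v(x) = C1 + C2*x + C3*x^2 + C4*x^3


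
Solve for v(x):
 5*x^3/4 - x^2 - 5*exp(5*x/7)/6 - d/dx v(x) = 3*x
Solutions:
 v(x) = C1 + 5*x^4/16 - x^3/3 - 3*x^2/2 - 7*exp(5*x/7)/6


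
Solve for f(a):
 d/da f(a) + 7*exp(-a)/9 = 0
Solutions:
 f(a) = C1 + 7*exp(-a)/9


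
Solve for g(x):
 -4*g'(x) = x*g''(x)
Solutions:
 g(x) = C1 + C2/x^3


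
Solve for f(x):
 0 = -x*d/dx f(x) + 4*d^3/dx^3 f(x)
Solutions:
 f(x) = C1 + Integral(C2*airyai(2^(1/3)*x/2) + C3*airybi(2^(1/3)*x/2), x)


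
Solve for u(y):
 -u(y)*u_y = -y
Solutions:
 u(y) = -sqrt(C1 + y^2)
 u(y) = sqrt(C1 + y^2)


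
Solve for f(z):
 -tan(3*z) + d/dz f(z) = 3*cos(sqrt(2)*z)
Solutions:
 f(z) = C1 - log(cos(3*z))/3 + 3*sqrt(2)*sin(sqrt(2)*z)/2


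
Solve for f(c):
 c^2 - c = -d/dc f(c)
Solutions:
 f(c) = C1 - c^3/3 + c^2/2


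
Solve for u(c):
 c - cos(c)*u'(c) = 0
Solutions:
 u(c) = C1 + Integral(c/cos(c), c)


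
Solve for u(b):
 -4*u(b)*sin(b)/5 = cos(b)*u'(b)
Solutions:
 u(b) = C1*cos(b)^(4/5)


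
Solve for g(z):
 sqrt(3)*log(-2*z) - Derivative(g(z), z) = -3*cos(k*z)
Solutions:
 g(z) = C1 + sqrt(3)*z*(log(-z) - 1) + sqrt(3)*z*log(2) + 3*Piecewise((sin(k*z)/k, Ne(k, 0)), (z, True))


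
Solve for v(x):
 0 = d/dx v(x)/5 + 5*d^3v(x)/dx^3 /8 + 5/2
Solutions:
 v(x) = C1 + C2*sin(2*sqrt(2)*x/5) + C3*cos(2*sqrt(2)*x/5) - 25*x/2


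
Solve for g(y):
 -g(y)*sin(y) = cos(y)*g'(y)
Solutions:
 g(y) = C1*cos(y)


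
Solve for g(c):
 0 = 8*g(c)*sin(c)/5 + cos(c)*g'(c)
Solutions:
 g(c) = C1*cos(c)^(8/5)


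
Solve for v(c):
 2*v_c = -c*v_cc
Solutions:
 v(c) = C1 + C2/c


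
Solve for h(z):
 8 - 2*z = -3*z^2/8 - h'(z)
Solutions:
 h(z) = C1 - z^3/8 + z^2 - 8*z


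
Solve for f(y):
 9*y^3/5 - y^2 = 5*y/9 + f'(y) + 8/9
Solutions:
 f(y) = C1 + 9*y^4/20 - y^3/3 - 5*y^2/18 - 8*y/9


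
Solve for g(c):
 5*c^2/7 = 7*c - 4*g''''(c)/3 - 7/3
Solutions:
 g(c) = C1 + C2*c + C3*c^2 + C4*c^3 - c^6/672 + 7*c^5/160 - 7*c^4/96


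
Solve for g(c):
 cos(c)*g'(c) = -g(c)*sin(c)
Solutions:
 g(c) = C1*cos(c)


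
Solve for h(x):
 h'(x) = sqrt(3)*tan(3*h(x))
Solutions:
 h(x) = -asin(C1*exp(3*sqrt(3)*x))/3 + pi/3
 h(x) = asin(C1*exp(3*sqrt(3)*x))/3


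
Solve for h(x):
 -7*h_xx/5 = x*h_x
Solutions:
 h(x) = C1 + C2*erf(sqrt(70)*x/14)


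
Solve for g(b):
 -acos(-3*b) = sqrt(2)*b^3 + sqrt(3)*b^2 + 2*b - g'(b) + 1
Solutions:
 g(b) = C1 + sqrt(2)*b^4/4 + sqrt(3)*b^3/3 + b^2 + b*acos(-3*b) + b + sqrt(1 - 9*b^2)/3


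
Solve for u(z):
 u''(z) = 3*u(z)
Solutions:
 u(z) = C1*exp(-sqrt(3)*z) + C2*exp(sqrt(3)*z)


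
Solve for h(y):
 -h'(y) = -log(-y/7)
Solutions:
 h(y) = C1 + y*log(-y) + y*(-log(7) - 1)


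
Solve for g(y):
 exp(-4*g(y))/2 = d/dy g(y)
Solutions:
 g(y) = log(-I*(C1 + 2*y)^(1/4))
 g(y) = log(I*(C1 + 2*y)^(1/4))
 g(y) = log(-(C1 + 2*y)^(1/4))
 g(y) = log(C1 + 2*y)/4


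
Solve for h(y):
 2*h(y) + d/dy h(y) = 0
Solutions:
 h(y) = C1*exp(-2*y)


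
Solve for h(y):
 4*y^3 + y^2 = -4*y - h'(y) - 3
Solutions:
 h(y) = C1 - y^4 - y^3/3 - 2*y^2 - 3*y


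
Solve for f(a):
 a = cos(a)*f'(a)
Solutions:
 f(a) = C1 + Integral(a/cos(a), a)


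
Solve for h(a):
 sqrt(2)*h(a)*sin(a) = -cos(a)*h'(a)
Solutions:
 h(a) = C1*cos(a)^(sqrt(2))


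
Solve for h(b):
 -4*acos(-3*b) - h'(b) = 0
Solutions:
 h(b) = C1 - 4*b*acos(-3*b) - 4*sqrt(1 - 9*b^2)/3


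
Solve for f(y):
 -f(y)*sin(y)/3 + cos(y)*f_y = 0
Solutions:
 f(y) = C1/cos(y)^(1/3)


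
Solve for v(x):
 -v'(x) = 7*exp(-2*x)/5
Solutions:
 v(x) = C1 + 7*exp(-2*x)/10


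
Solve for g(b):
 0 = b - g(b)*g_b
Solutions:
 g(b) = -sqrt(C1 + b^2)
 g(b) = sqrt(C1 + b^2)


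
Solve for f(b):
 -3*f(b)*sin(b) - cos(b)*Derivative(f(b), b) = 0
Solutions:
 f(b) = C1*cos(b)^3


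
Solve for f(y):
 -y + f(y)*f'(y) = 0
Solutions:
 f(y) = -sqrt(C1 + y^2)
 f(y) = sqrt(C1 + y^2)


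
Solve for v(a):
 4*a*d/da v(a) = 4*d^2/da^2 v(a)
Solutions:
 v(a) = C1 + C2*erfi(sqrt(2)*a/2)


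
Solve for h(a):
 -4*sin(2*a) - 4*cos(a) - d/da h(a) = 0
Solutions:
 h(a) = C1 - 4*sin(a) + 2*cos(2*a)


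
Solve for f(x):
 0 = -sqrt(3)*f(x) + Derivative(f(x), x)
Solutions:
 f(x) = C1*exp(sqrt(3)*x)


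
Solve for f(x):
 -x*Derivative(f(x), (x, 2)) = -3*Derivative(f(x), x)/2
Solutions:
 f(x) = C1 + C2*x^(5/2)


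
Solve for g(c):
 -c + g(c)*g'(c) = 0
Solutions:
 g(c) = -sqrt(C1 + c^2)
 g(c) = sqrt(C1 + c^2)


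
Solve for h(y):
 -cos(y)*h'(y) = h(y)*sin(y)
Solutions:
 h(y) = C1*cos(y)


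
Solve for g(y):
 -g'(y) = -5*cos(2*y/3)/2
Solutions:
 g(y) = C1 + 15*sin(2*y/3)/4


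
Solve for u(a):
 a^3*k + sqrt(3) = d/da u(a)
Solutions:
 u(a) = C1 + a^4*k/4 + sqrt(3)*a


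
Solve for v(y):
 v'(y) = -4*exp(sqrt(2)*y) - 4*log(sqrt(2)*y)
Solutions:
 v(y) = C1 - 4*y*log(y) + 2*y*(2 - log(2)) - 2*sqrt(2)*exp(sqrt(2)*y)


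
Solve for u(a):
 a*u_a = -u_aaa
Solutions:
 u(a) = C1 + Integral(C2*airyai(-a) + C3*airybi(-a), a)


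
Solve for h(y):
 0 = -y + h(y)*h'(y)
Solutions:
 h(y) = -sqrt(C1 + y^2)
 h(y) = sqrt(C1 + y^2)


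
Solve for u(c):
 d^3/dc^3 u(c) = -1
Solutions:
 u(c) = C1 + C2*c + C3*c^2 - c^3/6


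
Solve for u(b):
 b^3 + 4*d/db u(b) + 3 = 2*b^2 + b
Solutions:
 u(b) = C1 - b^4/16 + b^3/6 + b^2/8 - 3*b/4


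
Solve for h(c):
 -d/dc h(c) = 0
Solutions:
 h(c) = C1


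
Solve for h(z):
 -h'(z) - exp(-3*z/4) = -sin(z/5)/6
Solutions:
 h(z) = C1 - 5*cos(z/5)/6 + 4*exp(-3*z/4)/3


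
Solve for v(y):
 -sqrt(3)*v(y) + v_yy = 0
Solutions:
 v(y) = C1*exp(-3^(1/4)*y) + C2*exp(3^(1/4)*y)


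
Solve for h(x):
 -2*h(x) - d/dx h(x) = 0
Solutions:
 h(x) = C1*exp(-2*x)


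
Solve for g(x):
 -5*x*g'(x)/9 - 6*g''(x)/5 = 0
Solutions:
 g(x) = C1 + C2*erf(5*sqrt(3)*x/18)


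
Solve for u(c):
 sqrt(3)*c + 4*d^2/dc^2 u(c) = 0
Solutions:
 u(c) = C1 + C2*c - sqrt(3)*c^3/24


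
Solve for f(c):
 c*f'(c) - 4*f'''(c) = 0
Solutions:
 f(c) = C1 + Integral(C2*airyai(2^(1/3)*c/2) + C3*airybi(2^(1/3)*c/2), c)


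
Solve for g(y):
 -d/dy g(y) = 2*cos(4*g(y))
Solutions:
 g(y) = -asin((C1 + exp(16*y))/(C1 - exp(16*y)))/4 + pi/4
 g(y) = asin((C1 + exp(16*y))/(C1 - exp(16*y)))/4


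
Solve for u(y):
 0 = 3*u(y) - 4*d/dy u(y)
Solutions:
 u(y) = C1*exp(3*y/4)


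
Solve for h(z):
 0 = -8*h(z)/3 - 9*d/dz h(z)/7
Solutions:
 h(z) = C1*exp(-56*z/27)


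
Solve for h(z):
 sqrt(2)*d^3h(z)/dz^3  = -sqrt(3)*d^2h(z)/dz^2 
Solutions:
 h(z) = C1 + C2*z + C3*exp(-sqrt(6)*z/2)


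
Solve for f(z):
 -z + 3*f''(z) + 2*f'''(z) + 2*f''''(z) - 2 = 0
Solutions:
 f(z) = C1 + C2*z + z^3/18 + 2*z^2/9 + (C3*sin(sqrt(5)*z/2) + C4*cos(sqrt(5)*z/2))*exp(-z/2)


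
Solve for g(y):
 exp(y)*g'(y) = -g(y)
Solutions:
 g(y) = C1*exp(exp(-y))


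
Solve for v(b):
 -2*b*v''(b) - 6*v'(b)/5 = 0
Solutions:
 v(b) = C1 + C2*b^(2/5)


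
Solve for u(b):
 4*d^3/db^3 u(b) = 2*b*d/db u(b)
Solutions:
 u(b) = C1 + Integral(C2*airyai(2^(2/3)*b/2) + C3*airybi(2^(2/3)*b/2), b)


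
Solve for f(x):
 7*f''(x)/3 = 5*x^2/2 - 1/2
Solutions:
 f(x) = C1 + C2*x + 5*x^4/56 - 3*x^2/28


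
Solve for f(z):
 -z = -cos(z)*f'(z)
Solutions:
 f(z) = C1 + Integral(z/cos(z), z)


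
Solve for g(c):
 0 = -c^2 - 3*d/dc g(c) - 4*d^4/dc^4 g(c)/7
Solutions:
 g(c) = C1 + C4*exp(-42^(1/3)*c/2) - c^3/9 + (C2*sin(14^(1/3)*3^(5/6)*c/4) + C3*cos(14^(1/3)*3^(5/6)*c/4))*exp(42^(1/3)*c/4)


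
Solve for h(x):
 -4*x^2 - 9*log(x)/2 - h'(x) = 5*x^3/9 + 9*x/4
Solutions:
 h(x) = C1 - 5*x^4/36 - 4*x^3/3 - 9*x^2/8 - 9*x*log(x)/2 + 9*x/2


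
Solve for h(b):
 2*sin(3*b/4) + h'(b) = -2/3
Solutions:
 h(b) = C1 - 2*b/3 + 8*cos(3*b/4)/3


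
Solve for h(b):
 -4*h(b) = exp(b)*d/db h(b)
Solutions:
 h(b) = C1*exp(4*exp(-b))


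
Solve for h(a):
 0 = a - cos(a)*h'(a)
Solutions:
 h(a) = C1 + Integral(a/cos(a), a)


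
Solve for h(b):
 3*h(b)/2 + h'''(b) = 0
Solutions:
 h(b) = C3*exp(-2^(2/3)*3^(1/3)*b/2) + (C1*sin(2^(2/3)*3^(5/6)*b/4) + C2*cos(2^(2/3)*3^(5/6)*b/4))*exp(2^(2/3)*3^(1/3)*b/4)


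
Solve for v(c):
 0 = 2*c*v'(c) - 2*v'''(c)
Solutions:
 v(c) = C1 + Integral(C2*airyai(c) + C3*airybi(c), c)


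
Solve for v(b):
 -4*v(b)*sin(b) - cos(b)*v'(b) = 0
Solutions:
 v(b) = C1*cos(b)^4


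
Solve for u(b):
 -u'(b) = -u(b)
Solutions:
 u(b) = C1*exp(b)


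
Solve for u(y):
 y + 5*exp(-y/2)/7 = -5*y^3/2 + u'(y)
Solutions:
 u(y) = C1 + 5*y^4/8 + y^2/2 - 10*exp(-y/2)/7


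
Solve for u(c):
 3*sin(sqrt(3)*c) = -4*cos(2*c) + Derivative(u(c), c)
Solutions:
 u(c) = C1 + 2*sin(2*c) - sqrt(3)*cos(sqrt(3)*c)


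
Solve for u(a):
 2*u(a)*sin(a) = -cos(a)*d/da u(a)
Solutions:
 u(a) = C1*cos(a)^2


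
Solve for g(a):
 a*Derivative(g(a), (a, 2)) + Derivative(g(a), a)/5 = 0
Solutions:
 g(a) = C1 + C2*a^(4/5)


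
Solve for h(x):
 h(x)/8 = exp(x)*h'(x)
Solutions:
 h(x) = C1*exp(-exp(-x)/8)


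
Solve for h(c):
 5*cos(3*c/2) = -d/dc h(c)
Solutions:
 h(c) = C1 - 10*sin(3*c/2)/3


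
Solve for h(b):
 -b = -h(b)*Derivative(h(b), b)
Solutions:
 h(b) = -sqrt(C1 + b^2)
 h(b) = sqrt(C1 + b^2)


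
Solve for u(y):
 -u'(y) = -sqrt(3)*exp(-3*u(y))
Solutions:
 u(y) = log(C1 + 3*sqrt(3)*y)/3
 u(y) = log((-3^(1/3) - 3^(5/6)*I)*(C1 + sqrt(3)*y)^(1/3)/2)
 u(y) = log((-3^(1/3) + 3^(5/6)*I)*(C1 + sqrt(3)*y)^(1/3)/2)


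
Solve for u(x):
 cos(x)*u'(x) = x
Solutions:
 u(x) = C1 + Integral(x/cos(x), x)


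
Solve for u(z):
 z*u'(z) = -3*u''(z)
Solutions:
 u(z) = C1 + C2*erf(sqrt(6)*z/6)


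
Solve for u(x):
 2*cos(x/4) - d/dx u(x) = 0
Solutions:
 u(x) = C1 + 8*sin(x/4)


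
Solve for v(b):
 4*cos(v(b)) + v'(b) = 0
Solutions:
 v(b) = pi - asin((C1 + exp(8*b))/(C1 - exp(8*b)))
 v(b) = asin((C1 + exp(8*b))/(C1 - exp(8*b)))


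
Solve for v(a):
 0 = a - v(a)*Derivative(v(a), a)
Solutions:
 v(a) = -sqrt(C1 + a^2)
 v(a) = sqrt(C1 + a^2)


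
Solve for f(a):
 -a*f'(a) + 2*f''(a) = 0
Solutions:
 f(a) = C1 + C2*erfi(a/2)


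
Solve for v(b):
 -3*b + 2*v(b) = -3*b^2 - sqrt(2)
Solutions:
 v(b) = -3*b^2/2 + 3*b/2 - sqrt(2)/2


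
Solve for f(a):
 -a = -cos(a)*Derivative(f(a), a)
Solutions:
 f(a) = C1 + Integral(a/cos(a), a)


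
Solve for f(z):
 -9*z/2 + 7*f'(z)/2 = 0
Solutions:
 f(z) = C1 + 9*z^2/14


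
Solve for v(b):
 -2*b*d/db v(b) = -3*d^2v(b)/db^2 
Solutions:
 v(b) = C1 + C2*erfi(sqrt(3)*b/3)


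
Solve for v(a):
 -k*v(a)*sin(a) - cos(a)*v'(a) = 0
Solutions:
 v(a) = C1*exp(k*log(cos(a)))


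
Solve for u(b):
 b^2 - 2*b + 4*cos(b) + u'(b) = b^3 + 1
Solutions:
 u(b) = C1 + b^4/4 - b^3/3 + b^2 + b - 4*sin(b)


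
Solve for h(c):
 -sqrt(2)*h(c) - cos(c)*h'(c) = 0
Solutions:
 h(c) = C1*(sin(c) - 1)^(sqrt(2)/2)/(sin(c) + 1)^(sqrt(2)/2)


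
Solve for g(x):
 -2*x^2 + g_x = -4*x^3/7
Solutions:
 g(x) = C1 - x^4/7 + 2*x^3/3


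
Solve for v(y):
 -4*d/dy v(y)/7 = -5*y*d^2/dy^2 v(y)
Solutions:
 v(y) = C1 + C2*y^(39/35)


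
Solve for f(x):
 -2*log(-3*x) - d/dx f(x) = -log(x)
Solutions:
 f(x) = C1 - x*log(x) + x*(-2*log(3) + 1 - 2*I*pi)


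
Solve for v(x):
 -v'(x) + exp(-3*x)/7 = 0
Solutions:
 v(x) = C1 - exp(-3*x)/21


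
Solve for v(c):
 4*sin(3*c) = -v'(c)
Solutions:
 v(c) = C1 + 4*cos(3*c)/3


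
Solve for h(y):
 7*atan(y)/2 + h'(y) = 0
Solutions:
 h(y) = C1 - 7*y*atan(y)/2 + 7*log(y^2 + 1)/4


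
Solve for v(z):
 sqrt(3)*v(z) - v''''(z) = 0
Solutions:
 v(z) = C1*exp(-3^(1/8)*z) + C2*exp(3^(1/8)*z) + C3*sin(3^(1/8)*z) + C4*cos(3^(1/8)*z)


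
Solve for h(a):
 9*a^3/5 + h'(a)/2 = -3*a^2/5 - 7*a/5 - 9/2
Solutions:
 h(a) = C1 - 9*a^4/10 - 2*a^3/5 - 7*a^2/5 - 9*a


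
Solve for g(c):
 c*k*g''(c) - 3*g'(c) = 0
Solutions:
 g(c) = C1 + c^(((re(k) + 3)*re(k) + im(k)^2)/(re(k)^2 + im(k)^2))*(C2*sin(3*log(c)*Abs(im(k))/(re(k)^2 + im(k)^2)) + C3*cos(3*log(c)*im(k)/(re(k)^2 + im(k)^2)))


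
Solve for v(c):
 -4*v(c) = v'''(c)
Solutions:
 v(c) = C3*exp(-2^(2/3)*c) + (C1*sin(2^(2/3)*sqrt(3)*c/2) + C2*cos(2^(2/3)*sqrt(3)*c/2))*exp(2^(2/3)*c/2)


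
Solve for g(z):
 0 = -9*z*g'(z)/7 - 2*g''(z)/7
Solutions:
 g(z) = C1 + C2*erf(3*z/2)


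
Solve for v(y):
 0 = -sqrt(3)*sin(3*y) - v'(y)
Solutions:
 v(y) = C1 + sqrt(3)*cos(3*y)/3


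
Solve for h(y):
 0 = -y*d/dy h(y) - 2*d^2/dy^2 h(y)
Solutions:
 h(y) = C1 + C2*erf(y/2)


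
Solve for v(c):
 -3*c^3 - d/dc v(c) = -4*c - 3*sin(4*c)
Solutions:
 v(c) = C1 - 3*c^4/4 + 2*c^2 - 3*cos(4*c)/4


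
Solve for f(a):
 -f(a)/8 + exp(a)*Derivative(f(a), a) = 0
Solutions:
 f(a) = C1*exp(-exp(-a)/8)


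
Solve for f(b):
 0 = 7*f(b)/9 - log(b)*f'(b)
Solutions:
 f(b) = C1*exp(7*li(b)/9)


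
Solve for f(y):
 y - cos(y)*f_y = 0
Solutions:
 f(y) = C1 + Integral(y/cos(y), y)


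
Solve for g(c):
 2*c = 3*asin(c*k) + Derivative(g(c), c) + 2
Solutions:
 g(c) = C1 + c^2 - 2*c - 3*Piecewise((c*asin(c*k) + sqrt(-c^2*k^2 + 1)/k, Ne(k, 0)), (0, True))


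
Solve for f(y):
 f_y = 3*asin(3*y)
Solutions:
 f(y) = C1 + 3*y*asin(3*y) + sqrt(1 - 9*y^2)


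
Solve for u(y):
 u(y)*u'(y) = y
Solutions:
 u(y) = -sqrt(C1 + y^2)
 u(y) = sqrt(C1 + y^2)


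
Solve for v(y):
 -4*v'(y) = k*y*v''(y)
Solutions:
 v(y) = C1 + y^(((re(k) - 4)*re(k) + im(k)^2)/(re(k)^2 + im(k)^2))*(C2*sin(4*log(y)*Abs(im(k))/(re(k)^2 + im(k)^2)) + C3*cos(4*log(y)*im(k)/(re(k)^2 + im(k)^2)))


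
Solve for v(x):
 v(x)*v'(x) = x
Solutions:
 v(x) = -sqrt(C1 + x^2)
 v(x) = sqrt(C1 + x^2)


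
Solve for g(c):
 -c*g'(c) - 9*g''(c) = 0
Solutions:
 g(c) = C1 + C2*erf(sqrt(2)*c/6)


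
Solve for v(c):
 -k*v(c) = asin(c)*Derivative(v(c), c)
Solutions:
 v(c) = C1*exp(-k*Integral(1/asin(c), c))


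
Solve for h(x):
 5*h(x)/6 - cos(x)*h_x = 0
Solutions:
 h(x) = C1*(sin(x) + 1)^(5/12)/(sin(x) - 1)^(5/12)


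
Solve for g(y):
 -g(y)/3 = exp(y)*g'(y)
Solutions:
 g(y) = C1*exp(exp(-y)/3)


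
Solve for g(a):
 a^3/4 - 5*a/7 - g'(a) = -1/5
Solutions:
 g(a) = C1 + a^4/16 - 5*a^2/14 + a/5


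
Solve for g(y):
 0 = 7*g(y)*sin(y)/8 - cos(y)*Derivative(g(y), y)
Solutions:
 g(y) = C1/cos(y)^(7/8)


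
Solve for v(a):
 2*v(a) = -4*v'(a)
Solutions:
 v(a) = C1*exp(-a/2)


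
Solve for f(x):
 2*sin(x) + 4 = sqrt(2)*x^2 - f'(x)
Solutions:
 f(x) = C1 + sqrt(2)*x^3/3 - 4*x + 2*cos(x)


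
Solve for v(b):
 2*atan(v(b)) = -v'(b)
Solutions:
 Integral(1/atan(_y), (_y, v(b))) = C1 - 2*b


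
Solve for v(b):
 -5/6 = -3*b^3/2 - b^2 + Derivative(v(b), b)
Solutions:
 v(b) = C1 + 3*b^4/8 + b^3/3 - 5*b/6


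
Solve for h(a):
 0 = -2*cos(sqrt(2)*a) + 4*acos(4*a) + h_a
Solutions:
 h(a) = C1 - 4*a*acos(4*a) + sqrt(1 - 16*a^2) + sqrt(2)*sin(sqrt(2)*a)


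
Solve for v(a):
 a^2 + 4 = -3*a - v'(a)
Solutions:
 v(a) = C1 - a^3/3 - 3*a^2/2 - 4*a


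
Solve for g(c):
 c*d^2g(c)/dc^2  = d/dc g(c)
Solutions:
 g(c) = C1 + C2*c^2


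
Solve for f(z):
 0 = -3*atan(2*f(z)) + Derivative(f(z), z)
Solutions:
 Integral(1/atan(2*_y), (_y, f(z))) = C1 + 3*z
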